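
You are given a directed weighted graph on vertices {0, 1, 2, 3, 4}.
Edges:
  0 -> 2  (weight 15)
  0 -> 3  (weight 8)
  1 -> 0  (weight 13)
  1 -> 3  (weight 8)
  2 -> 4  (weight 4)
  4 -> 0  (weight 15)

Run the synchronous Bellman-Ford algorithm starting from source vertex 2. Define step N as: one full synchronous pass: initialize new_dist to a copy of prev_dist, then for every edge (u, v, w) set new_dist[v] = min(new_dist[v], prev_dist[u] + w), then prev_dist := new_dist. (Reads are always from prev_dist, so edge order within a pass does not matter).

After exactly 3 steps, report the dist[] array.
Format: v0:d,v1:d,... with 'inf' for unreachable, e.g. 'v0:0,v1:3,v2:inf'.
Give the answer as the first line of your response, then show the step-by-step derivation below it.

v0:19,v1:inf,v2:0,v3:27,v4:4

step 1: dist = v0:inf,v1:inf,v2:0,v3:inf,v4:4
step 2: dist = v0:19,v1:inf,v2:0,v3:inf,v4:4
step 3: dist = v0:19,v1:inf,v2:0,v3:27,v4:4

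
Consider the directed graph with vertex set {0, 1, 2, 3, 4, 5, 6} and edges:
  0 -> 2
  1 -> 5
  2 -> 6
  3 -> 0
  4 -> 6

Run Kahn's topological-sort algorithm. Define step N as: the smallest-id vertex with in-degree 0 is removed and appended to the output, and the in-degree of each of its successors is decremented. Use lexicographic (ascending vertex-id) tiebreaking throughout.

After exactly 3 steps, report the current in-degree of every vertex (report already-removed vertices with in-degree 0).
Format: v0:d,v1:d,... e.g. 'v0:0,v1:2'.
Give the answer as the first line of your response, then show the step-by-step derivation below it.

v0:0,v1:0,v2:0,v3:0,v4:0,v5:0,v6:2

step 1: output 1; order=[1]; indeg=(1,0,1,0,0,0,2)
step 2: output 3; order=[1,3]; indeg=(0,0,1,0,0,0,2)
step 3: output 0; order=[1,3,0]; indeg=(0,0,0,0,0,0,2)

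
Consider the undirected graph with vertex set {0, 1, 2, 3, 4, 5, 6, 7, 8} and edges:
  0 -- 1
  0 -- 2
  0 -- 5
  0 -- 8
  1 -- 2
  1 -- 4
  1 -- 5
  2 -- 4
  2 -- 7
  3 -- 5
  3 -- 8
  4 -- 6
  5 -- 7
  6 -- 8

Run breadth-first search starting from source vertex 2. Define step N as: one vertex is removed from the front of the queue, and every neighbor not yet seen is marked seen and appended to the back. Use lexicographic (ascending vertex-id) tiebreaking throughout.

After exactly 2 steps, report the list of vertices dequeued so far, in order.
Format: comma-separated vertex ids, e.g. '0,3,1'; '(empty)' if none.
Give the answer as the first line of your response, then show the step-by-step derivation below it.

2,0

step 1: dequeue 2; queue=[0,1,4,7]; order=2
step 2: dequeue 0; queue=[1,4,7,5,8]; order=2,0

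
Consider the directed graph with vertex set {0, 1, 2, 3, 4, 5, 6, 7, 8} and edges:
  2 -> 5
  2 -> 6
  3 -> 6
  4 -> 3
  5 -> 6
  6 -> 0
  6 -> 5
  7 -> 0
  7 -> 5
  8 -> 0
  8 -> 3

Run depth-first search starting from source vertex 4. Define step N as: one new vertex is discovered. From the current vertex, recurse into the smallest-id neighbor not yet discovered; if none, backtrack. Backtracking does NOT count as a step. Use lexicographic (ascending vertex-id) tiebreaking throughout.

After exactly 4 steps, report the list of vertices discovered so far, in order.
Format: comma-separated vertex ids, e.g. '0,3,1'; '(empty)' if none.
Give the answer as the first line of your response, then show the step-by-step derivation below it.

4,3,6,0

step 1: discover 4; path=4; order=4
step 2: discover 3; path=4>3; order=4,3
step 3: discover 6; path=4>3>6; order=4,3,6
step 4: discover 0; path=4>3>6>0; order=4,3,6,0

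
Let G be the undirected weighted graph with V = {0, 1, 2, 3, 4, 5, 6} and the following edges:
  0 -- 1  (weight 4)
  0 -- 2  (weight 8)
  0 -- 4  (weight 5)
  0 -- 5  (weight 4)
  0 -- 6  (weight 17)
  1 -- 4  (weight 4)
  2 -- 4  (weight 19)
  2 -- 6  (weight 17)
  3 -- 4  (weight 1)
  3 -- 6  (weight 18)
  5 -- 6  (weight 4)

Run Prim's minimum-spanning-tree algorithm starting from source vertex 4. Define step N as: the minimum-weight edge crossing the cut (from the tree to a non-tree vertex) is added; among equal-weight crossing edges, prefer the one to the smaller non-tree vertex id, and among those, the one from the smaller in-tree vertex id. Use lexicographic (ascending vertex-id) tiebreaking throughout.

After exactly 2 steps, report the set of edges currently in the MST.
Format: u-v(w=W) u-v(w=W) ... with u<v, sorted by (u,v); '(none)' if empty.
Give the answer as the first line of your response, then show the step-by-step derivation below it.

1-4(w=4) 3-4(w=1)

step 1: add edge 3-4 (w=1); MST = {3-4(w=1)}
step 2: add edge 1-4 (w=4); MST = {1-4(w=4) 3-4(w=1)}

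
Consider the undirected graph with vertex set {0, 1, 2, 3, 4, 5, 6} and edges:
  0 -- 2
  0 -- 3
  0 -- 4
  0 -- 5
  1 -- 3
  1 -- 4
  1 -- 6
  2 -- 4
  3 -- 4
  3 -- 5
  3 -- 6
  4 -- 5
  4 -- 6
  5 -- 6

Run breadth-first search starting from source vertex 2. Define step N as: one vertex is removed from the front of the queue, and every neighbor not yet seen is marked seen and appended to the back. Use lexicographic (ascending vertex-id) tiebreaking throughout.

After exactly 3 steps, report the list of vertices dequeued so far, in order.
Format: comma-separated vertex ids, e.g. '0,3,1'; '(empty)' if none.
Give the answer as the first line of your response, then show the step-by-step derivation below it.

2,0,4

step 1: dequeue 2; queue=[0,4]; order=2
step 2: dequeue 0; queue=[4,3,5]; order=2,0
step 3: dequeue 4; queue=[3,5,1,6]; order=2,0,4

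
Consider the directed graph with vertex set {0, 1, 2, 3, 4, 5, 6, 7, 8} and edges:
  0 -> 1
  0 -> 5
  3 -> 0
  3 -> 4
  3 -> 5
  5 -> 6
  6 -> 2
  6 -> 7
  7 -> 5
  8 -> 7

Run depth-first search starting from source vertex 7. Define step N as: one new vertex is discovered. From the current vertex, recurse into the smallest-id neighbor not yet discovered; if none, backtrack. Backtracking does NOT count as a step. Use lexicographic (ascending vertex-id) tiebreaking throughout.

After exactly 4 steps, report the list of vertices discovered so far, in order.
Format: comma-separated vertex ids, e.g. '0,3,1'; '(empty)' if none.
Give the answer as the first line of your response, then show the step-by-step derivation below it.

7,5,6,2

step 1: discover 7; path=7; order=7
step 2: discover 5; path=7>5; order=7,5
step 3: discover 6; path=7>5>6; order=7,5,6
step 4: discover 2; path=7>5>6>2; order=7,5,6,2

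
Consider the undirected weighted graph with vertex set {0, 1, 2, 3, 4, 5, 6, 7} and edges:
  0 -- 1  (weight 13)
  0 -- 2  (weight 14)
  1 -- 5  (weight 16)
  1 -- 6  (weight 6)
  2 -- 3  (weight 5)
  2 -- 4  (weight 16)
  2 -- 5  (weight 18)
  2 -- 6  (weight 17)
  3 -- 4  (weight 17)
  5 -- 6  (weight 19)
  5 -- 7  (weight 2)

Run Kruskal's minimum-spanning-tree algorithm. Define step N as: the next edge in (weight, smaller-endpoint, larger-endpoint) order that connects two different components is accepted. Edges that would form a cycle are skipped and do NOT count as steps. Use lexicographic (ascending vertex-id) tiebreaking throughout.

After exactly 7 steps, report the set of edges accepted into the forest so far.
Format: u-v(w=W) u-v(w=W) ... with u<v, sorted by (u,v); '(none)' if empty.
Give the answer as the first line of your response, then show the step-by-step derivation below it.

0-1(w=13) 0-2(w=14) 1-5(w=16) 1-6(w=6) 2-3(w=5) 2-4(w=16) 5-7(w=2)

step 1: add edge 5-7 (w=2); MST = {5-7(w=2)}
step 2: add edge 2-3 (w=5); MST = {2-3(w=5) 5-7(w=2)}
step 3: add edge 1-6 (w=6); MST = {1-6(w=6) 2-3(w=5) 5-7(w=2)}
step 4: add edge 0-1 (w=13); MST = {0-1(w=13) 1-6(w=6) 2-3(w=5) 5-7(w=2)}
step 5: add edge 0-2 (w=14); MST = {0-1(w=13) 0-2(w=14) 1-6(w=6) 2-3(w=5) 5-7(w=2)}
step 6: add edge 1-5 (w=16); MST = {0-1(w=13) 0-2(w=14) 1-5(w=16) 1-6(w=6) 2-3(w=5) 5-7(w=2)}
step 7: add edge 2-4 (w=16); MST = {0-1(w=13) 0-2(w=14) 1-5(w=16) 1-6(w=6) 2-3(w=5) 2-4(w=16) 5-7(w=2)}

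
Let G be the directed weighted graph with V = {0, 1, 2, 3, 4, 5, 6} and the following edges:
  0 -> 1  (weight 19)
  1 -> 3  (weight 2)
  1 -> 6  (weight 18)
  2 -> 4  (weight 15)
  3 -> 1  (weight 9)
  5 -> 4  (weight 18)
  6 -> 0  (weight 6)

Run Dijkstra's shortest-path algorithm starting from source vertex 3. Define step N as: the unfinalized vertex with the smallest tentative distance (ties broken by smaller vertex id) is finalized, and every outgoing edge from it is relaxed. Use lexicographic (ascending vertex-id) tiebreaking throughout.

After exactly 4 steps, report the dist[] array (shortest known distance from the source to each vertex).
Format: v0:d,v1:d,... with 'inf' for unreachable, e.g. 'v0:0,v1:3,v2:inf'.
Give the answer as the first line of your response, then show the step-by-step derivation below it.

v0:33,v1:9,v2:inf,v3:0,v4:inf,v5:inf,v6:27

step 1: dist = v0:inf,v1:9,v2:inf,v3:0,v4:inf,v5:inf,v6:inf
step 2: dist = v0:inf,v1:9,v2:inf,v3:0,v4:inf,v5:inf,v6:27
step 3: dist = v0:33,v1:9,v2:inf,v3:0,v4:inf,v5:inf,v6:27
step 4: dist = v0:33,v1:9,v2:inf,v3:0,v4:inf,v5:inf,v6:27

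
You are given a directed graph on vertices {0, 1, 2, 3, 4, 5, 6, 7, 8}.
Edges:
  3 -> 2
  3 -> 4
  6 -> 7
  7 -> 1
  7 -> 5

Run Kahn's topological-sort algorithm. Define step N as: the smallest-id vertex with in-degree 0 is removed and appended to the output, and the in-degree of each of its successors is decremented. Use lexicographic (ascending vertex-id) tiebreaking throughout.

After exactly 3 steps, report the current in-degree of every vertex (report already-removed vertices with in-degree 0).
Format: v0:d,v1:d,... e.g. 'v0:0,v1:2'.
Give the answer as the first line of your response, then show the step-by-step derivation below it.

v0:0,v1:1,v2:0,v3:0,v4:0,v5:1,v6:0,v7:1,v8:0

step 1: output 0; order=[0]; indeg=(0,1,1,0,1,1,0,1,0)
step 2: output 3; order=[0,3]; indeg=(0,1,0,0,0,1,0,1,0)
step 3: output 2; order=[0,3,2]; indeg=(0,1,0,0,0,1,0,1,0)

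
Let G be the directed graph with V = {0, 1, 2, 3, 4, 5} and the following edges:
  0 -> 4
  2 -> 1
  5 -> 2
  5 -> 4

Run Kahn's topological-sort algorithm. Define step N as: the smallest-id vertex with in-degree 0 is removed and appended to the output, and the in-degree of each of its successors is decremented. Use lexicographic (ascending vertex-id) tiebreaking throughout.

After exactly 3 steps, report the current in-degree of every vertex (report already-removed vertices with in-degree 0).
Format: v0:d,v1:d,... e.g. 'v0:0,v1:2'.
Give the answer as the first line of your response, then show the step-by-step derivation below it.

v0:0,v1:1,v2:0,v3:0,v4:0,v5:0

step 1: output 0; order=[0]; indeg=(0,1,1,0,1,0)
step 2: output 3; order=[0,3]; indeg=(0,1,1,0,1,0)
step 3: output 5; order=[0,3,5]; indeg=(0,1,0,0,0,0)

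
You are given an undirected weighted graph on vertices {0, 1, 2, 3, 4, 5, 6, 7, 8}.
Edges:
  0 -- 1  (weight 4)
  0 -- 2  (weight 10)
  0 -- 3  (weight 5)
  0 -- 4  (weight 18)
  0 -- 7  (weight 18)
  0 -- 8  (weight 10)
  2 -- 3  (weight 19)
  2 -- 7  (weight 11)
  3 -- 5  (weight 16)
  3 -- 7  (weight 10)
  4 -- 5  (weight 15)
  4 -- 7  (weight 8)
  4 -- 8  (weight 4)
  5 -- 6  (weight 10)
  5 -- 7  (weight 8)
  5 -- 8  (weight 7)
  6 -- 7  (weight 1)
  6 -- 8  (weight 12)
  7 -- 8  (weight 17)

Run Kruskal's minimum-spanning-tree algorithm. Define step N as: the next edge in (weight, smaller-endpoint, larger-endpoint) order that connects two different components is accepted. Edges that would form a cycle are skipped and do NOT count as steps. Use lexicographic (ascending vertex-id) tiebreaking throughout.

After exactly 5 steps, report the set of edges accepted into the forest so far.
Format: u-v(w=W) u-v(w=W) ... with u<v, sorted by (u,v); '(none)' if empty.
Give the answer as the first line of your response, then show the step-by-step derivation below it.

0-1(w=4) 0-3(w=5) 4-8(w=4) 5-8(w=7) 6-7(w=1)

step 1: add edge 6-7 (w=1); MST = {6-7(w=1)}
step 2: add edge 0-1 (w=4); MST = {0-1(w=4) 6-7(w=1)}
step 3: add edge 4-8 (w=4); MST = {0-1(w=4) 4-8(w=4) 6-7(w=1)}
step 4: add edge 0-3 (w=5); MST = {0-1(w=4) 0-3(w=5) 4-8(w=4) 6-7(w=1)}
step 5: add edge 5-8 (w=7); MST = {0-1(w=4) 0-3(w=5) 4-8(w=4) 5-8(w=7) 6-7(w=1)}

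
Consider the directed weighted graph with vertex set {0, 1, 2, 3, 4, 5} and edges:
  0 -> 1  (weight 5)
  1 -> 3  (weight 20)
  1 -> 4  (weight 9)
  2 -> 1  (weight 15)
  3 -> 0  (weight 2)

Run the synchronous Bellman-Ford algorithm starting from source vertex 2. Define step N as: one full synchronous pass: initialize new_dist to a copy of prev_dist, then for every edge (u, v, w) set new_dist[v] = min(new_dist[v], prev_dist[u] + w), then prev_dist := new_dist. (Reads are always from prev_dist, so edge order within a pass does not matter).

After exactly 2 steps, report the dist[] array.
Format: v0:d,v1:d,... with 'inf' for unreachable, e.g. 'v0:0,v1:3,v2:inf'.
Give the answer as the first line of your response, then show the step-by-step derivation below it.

v0:inf,v1:15,v2:0,v3:35,v4:24,v5:inf

step 1: dist = v0:inf,v1:15,v2:0,v3:inf,v4:inf,v5:inf
step 2: dist = v0:inf,v1:15,v2:0,v3:35,v4:24,v5:inf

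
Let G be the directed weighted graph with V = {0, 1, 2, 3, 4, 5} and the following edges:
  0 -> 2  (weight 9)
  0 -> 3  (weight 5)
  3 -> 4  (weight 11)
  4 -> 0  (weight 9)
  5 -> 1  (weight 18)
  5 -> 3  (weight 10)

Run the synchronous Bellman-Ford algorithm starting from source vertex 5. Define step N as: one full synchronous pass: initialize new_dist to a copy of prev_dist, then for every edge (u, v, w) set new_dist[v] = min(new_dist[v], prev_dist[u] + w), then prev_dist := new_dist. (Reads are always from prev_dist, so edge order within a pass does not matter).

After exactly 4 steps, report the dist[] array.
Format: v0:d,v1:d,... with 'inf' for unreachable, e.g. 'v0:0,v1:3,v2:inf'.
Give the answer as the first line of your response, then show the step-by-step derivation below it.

v0:30,v1:18,v2:39,v3:10,v4:21,v5:0

step 1: dist = v0:inf,v1:18,v2:inf,v3:10,v4:inf,v5:0
step 2: dist = v0:inf,v1:18,v2:inf,v3:10,v4:21,v5:0
step 3: dist = v0:30,v1:18,v2:inf,v3:10,v4:21,v5:0
step 4: dist = v0:30,v1:18,v2:39,v3:10,v4:21,v5:0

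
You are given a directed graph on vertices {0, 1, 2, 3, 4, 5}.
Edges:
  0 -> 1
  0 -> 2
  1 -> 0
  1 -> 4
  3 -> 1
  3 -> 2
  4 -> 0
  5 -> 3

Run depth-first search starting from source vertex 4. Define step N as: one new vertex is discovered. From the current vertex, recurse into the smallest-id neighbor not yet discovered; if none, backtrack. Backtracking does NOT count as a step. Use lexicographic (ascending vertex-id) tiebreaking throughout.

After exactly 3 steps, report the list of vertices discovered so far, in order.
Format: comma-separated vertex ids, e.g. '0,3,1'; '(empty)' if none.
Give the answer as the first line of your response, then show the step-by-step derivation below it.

4,0,1

step 1: discover 4; path=4; order=4
step 2: discover 0; path=4>0; order=4,0
step 3: discover 1; path=4>0>1; order=4,0,1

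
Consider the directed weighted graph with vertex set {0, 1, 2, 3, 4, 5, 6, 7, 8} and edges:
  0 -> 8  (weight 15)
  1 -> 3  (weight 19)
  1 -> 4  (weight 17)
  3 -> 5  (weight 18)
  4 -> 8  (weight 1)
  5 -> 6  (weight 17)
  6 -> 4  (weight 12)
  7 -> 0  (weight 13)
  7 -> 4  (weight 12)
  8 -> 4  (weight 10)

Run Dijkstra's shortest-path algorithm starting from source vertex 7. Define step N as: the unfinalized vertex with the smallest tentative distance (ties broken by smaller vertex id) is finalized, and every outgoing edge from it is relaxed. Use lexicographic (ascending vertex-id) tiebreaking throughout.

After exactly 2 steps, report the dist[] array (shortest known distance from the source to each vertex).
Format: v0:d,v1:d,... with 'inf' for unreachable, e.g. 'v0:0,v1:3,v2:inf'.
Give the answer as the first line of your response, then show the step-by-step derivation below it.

v0:13,v1:inf,v2:inf,v3:inf,v4:12,v5:inf,v6:inf,v7:0,v8:13

step 1: dist = v0:13,v1:inf,v2:inf,v3:inf,v4:12,v5:inf,v6:inf,v7:0,v8:inf
step 2: dist = v0:13,v1:inf,v2:inf,v3:inf,v4:12,v5:inf,v6:inf,v7:0,v8:13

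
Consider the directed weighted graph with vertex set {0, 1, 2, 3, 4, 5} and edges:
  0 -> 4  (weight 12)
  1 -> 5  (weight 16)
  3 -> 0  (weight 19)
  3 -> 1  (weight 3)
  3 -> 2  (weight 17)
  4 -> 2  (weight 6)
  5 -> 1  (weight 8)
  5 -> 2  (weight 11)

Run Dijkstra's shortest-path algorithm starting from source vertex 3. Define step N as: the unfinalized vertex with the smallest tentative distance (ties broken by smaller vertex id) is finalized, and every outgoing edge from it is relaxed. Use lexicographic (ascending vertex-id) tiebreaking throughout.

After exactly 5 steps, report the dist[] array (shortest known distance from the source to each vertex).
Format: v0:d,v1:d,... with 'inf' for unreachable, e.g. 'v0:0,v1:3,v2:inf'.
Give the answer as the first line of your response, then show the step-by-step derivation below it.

v0:19,v1:3,v2:17,v3:0,v4:31,v5:19

step 1: dist = v0:19,v1:3,v2:17,v3:0,v4:inf,v5:inf
step 2: dist = v0:19,v1:3,v2:17,v3:0,v4:inf,v5:19
step 3: dist = v0:19,v1:3,v2:17,v3:0,v4:inf,v5:19
step 4: dist = v0:19,v1:3,v2:17,v3:0,v4:31,v5:19
step 5: dist = v0:19,v1:3,v2:17,v3:0,v4:31,v5:19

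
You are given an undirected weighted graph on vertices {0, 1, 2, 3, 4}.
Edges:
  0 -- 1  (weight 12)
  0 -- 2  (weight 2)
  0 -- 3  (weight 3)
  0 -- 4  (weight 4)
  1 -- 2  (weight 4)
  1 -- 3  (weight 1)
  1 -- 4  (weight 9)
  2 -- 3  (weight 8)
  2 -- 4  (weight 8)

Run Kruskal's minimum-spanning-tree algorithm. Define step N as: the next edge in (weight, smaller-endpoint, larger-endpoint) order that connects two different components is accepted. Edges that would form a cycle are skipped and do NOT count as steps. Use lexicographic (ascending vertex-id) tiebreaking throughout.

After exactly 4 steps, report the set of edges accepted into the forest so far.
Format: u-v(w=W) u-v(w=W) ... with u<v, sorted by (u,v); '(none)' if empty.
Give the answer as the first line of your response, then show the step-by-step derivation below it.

0-2(w=2) 0-3(w=3) 0-4(w=4) 1-3(w=1)

step 1: add edge 1-3 (w=1); MST = {1-3(w=1)}
step 2: add edge 0-2 (w=2); MST = {0-2(w=2) 1-3(w=1)}
step 3: add edge 0-3 (w=3); MST = {0-2(w=2) 0-3(w=3) 1-3(w=1)}
step 4: add edge 0-4 (w=4); MST = {0-2(w=2) 0-3(w=3) 0-4(w=4) 1-3(w=1)}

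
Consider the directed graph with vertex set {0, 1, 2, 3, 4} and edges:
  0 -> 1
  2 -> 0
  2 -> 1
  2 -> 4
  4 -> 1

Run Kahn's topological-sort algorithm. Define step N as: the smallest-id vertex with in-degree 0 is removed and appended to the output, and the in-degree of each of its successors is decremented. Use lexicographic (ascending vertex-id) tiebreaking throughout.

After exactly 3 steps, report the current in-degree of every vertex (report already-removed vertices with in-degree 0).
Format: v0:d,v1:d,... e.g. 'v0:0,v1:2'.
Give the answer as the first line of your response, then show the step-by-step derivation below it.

v0:0,v1:1,v2:0,v3:0,v4:0

step 1: output 2; order=[2]; indeg=(0,2,0,0,0)
step 2: output 0; order=[2,0]; indeg=(0,1,0,0,0)
step 3: output 3; order=[2,0,3]; indeg=(0,1,0,0,0)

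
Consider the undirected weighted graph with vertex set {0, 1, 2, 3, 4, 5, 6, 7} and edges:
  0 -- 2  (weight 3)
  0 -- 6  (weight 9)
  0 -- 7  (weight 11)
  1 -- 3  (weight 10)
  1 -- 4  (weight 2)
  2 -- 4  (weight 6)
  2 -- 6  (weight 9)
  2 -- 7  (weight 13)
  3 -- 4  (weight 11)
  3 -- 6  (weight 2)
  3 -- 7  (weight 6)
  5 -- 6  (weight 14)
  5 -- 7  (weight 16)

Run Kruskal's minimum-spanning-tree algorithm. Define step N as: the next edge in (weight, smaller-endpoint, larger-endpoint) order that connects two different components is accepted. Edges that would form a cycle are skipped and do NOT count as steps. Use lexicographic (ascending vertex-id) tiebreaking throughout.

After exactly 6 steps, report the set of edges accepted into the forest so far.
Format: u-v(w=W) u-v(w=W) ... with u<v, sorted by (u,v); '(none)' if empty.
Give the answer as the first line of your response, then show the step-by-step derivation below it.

0-2(w=3) 0-6(w=9) 1-4(w=2) 2-4(w=6) 3-6(w=2) 3-7(w=6)

step 1: add edge 1-4 (w=2); MST = {1-4(w=2)}
step 2: add edge 3-6 (w=2); MST = {1-4(w=2) 3-6(w=2)}
step 3: add edge 0-2 (w=3); MST = {0-2(w=3) 1-4(w=2) 3-6(w=2)}
step 4: add edge 2-4 (w=6); MST = {0-2(w=3) 1-4(w=2) 2-4(w=6) 3-6(w=2)}
step 5: add edge 3-7 (w=6); MST = {0-2(w=3) 1-4(w=2) 2-4(w=6) 3-6(w=2) 3-7(w=6)}
step 6: add edge 0-6 (w=9); MST = {0-2(w=3) 0-6(w=9) 1-4(w=2) 2-4(w=6) 3-6(w=2) 3-7(w=6)}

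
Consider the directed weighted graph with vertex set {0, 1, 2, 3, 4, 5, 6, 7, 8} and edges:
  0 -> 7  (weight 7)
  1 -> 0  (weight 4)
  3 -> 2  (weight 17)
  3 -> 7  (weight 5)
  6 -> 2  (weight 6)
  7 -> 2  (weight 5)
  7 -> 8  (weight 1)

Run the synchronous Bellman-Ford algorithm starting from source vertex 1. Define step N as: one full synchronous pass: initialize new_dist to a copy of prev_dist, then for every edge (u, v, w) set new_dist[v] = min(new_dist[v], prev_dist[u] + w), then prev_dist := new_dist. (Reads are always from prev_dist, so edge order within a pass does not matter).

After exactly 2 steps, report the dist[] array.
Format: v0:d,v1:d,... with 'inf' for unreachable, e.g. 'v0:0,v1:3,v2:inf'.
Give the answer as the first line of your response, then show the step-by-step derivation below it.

v0:4,v1:0,v2:inf,v3:inf,v4:inf,v5:inf,v6:inf,v7:11,v8:inf

step 1: dist = v0:4,v1:0,v2:inf,v3:inf,v4:inf,v5:inf,v6:inf,v7:inf,v8:inf
step 2: dist = v0:4,v1:0,v2:inf,v3:inf,v4:inf,v5:inf,v6:inf,v7:11,v8:inf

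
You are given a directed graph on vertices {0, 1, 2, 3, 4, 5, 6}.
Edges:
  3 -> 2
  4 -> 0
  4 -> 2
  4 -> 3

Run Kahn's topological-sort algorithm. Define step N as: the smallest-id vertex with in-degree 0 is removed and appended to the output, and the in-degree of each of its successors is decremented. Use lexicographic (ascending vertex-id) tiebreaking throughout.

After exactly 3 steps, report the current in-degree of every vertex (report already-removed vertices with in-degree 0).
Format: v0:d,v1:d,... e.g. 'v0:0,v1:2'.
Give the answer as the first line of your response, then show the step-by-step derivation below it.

v0:0,v1:0,v2:1,v3:0,v4:0,v5:0,v6:0

step 1: output 1; order=[1]; indeg=(1,0,2,1,0,0,0)
step 2: output 4; order=[1,4]; indeg=(0,0,1,0,0,0,0)
step 3: output 0; order=[1,4,0]; indeg=(0,0,1,0,0,0,0)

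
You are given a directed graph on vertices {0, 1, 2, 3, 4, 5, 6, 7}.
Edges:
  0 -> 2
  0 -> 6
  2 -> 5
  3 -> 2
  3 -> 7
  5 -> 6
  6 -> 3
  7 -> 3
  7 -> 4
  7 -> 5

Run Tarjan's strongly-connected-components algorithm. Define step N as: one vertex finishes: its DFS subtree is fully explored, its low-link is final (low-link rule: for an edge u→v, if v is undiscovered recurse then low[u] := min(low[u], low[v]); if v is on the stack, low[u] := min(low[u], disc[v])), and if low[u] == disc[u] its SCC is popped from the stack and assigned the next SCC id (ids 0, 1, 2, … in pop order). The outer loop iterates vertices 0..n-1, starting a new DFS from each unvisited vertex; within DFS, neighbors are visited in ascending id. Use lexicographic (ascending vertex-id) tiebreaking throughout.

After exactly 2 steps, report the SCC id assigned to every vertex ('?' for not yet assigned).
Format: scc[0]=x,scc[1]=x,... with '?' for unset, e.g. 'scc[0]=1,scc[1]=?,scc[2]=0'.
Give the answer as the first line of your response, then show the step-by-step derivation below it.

scc[0]=?,scc[1]=?,scc[2]=?,scc[3]=?,scc[4]=0,scc[5]=?,scc[6]=?,scc[7]=?

step 1: low=(low[0]=0,low[1]=?,low[2]=1,low[3]=1,low[4]=6,low[5]=2,low[6]=3,low[7]=4); scc=(scc[0]=?,scc[1]=?,scc[2]=?,scc[3]=?,scc[4]=0,scc[5]=?,scc[6]=?,scc[7]=?)
step 2: low=(low[0]=0,low[1]=?,low[2]=1,low[3]=1,low[4]=6,low[5]=2,low[6]=3,low[7]=2); scc=(scc[0]=?,scc[1]=?,scc[2]=?,scc[3]=?,scc[4]=0,scc[5]=?,scc[6]=?,scc[7]=?)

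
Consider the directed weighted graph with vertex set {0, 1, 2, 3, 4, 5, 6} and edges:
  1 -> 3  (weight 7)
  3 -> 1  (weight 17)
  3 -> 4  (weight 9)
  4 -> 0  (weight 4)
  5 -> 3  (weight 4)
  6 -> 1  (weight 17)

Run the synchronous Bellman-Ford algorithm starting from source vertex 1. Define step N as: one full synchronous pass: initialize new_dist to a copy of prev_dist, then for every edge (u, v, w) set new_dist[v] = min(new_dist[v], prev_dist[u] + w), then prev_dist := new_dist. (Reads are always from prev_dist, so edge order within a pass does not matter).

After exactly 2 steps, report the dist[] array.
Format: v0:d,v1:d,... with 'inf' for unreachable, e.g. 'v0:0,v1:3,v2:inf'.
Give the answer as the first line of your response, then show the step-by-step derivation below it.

v0:inf,v1:0,v2:inf,v3:7,v4:16,v5:inf,v6:inf

step 1: dist = v0:inf,v1:0,v2:inf,v3:7,v4:inf,v5:inf,v6:inf
step 2: dist = v0:inf,v1:0,v2:inf,v3:7,v4:16,v5:inf,v6:inf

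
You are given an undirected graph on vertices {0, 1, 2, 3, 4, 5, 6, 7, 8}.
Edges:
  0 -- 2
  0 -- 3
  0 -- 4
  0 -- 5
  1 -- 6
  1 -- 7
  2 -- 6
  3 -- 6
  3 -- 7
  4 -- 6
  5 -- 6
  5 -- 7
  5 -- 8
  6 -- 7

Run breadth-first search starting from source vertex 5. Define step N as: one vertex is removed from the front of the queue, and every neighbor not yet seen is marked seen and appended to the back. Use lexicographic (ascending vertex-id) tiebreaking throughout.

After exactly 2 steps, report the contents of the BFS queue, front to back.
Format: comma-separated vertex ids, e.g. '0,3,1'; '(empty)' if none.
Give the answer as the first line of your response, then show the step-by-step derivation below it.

6,7,8,2,3,4

step 1: dequeue 5; queue=[0,6,7,8]; order=5
step 2: dequeue 0; queue=[6,7,8,2,3,4]; order=5,0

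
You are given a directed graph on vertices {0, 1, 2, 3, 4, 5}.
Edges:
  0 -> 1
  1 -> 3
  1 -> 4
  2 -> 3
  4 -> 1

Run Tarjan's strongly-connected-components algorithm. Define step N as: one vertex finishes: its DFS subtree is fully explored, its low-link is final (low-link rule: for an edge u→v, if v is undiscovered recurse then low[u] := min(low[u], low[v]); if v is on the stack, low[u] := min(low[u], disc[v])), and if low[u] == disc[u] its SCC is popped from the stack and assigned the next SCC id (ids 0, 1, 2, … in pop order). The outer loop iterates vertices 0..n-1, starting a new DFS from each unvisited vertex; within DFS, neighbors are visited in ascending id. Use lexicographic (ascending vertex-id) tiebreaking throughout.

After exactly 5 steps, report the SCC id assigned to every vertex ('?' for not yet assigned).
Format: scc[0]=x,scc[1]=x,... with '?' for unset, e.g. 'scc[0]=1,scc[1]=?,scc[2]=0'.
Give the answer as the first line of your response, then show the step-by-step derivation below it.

scc[0]=2,scc[1]=1,scc[2]=3,scc[3]=0,scc[4]=1,scc[5]=?

step 1: low=(low[0]=0,low[1]=1,low[2]=?,low[3]=2,low[4]=?,low[5]=?); scc=(scc[0]=?,scc[1]=?,scc[2]=?,scc[3]=0,scc[4]=?,scc[5]=?)
step 2: low=(low[0]=0,low[1]=1,low[2]=?,low[3]=2,low[4]=1,low[5]=?); scc=(scc[0]=?,scc[1]=?,scc[2]=?,scc[3]=0,scc[4]=?,scc[5]=?)
step 3: low=(low[0]=0,low[1]=1,low[2]=?,low[3]=2,low[4]=1,low[5]=?); scc=(scc[0]=?,scc[1]=1,scc[2]=?,scc[3]=0,scc[4]=1,scc[5]=?)
step 4: low=(low[0]=0,low[1]=1,low[2]=?,low[3]=2,low[4]=1,low[5]=?); scc=(scc[0]=2,scc[1]=1,scc[2]=?,scc[3]=0,scc[4]=1,scc[5]=?)
step 5: low=(low[0]=0,low[1]=1,low[2]=4,low[3]=2,low[4]=1,low[5]=?); scc=(scc[0]=2,scc[1]=1,scc[2]=3,scc[3]=0,scc[4]=1,scc[5]=?)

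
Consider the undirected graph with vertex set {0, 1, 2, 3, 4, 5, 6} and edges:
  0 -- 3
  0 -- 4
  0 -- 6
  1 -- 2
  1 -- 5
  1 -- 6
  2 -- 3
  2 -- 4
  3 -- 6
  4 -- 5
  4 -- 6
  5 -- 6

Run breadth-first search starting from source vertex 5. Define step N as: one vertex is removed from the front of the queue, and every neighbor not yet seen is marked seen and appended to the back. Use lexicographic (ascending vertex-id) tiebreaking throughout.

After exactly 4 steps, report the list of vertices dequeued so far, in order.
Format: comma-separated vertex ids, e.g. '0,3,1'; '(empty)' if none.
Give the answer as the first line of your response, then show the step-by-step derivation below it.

5,1,4,6

step 1: dequeue 5; queue=[1,4,6]; order=5
step 2: dequeue 1; queue=[4,6,2]; order=5,1
step 3: dequeue 4; queue=[6,2,0]; order=5,1,4
step 4: dequeue 6; queue=[2,0,3]; order=5,1,4,6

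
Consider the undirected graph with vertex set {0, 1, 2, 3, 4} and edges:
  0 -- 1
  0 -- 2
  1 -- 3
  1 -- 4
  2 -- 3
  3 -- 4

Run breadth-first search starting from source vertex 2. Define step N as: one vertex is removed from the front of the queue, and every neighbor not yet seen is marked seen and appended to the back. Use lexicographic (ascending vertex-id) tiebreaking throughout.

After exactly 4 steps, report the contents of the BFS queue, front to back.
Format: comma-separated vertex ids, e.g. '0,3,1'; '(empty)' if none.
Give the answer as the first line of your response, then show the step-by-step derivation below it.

4

step 1: dequeue 2; queue=[0,3]; order=2
step 2: dequeue 0; queue=[3,1]; order=2,0
step 3: dequeue 3; queue=[1,4]; order=2,0,3
step 4: dequeue 1; queue=[4]; order=2,0,3,1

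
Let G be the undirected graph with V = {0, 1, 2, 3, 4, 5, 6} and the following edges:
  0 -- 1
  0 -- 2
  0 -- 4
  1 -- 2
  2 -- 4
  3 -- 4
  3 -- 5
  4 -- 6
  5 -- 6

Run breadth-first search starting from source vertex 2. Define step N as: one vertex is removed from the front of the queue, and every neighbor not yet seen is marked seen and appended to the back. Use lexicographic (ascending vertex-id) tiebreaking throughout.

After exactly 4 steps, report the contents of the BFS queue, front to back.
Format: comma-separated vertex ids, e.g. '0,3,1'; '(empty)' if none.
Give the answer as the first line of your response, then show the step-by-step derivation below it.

3,6

step 1: dequeue 2; queue=[0,1,4]; order=2
step 2: dequeue 0; queue=[1,4]; order=2,0
step 3: dequeue 1; queue=[4]; order=2,0,1
step 4: dequeue 4; queue=[3,6]; order=2,0,1,4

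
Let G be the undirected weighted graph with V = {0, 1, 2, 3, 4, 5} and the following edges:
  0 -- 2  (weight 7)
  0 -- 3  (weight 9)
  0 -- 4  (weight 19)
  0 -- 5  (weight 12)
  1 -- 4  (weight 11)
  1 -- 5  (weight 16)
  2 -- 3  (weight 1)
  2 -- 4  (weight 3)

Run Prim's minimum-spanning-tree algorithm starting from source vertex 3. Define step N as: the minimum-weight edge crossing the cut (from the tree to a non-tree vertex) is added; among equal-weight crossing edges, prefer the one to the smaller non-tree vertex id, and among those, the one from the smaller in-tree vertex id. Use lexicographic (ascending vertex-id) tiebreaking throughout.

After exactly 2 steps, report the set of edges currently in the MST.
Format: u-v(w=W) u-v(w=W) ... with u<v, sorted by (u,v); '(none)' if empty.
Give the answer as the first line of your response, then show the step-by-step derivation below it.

2-3(w=1) 2-4(w=3)

step 1: add edge 2-3 (w=1); MST = {2-3(w=1)}
step 2: add edge 2-4 (w=3); MST = {2-3(w=1) 2-4(w=3)}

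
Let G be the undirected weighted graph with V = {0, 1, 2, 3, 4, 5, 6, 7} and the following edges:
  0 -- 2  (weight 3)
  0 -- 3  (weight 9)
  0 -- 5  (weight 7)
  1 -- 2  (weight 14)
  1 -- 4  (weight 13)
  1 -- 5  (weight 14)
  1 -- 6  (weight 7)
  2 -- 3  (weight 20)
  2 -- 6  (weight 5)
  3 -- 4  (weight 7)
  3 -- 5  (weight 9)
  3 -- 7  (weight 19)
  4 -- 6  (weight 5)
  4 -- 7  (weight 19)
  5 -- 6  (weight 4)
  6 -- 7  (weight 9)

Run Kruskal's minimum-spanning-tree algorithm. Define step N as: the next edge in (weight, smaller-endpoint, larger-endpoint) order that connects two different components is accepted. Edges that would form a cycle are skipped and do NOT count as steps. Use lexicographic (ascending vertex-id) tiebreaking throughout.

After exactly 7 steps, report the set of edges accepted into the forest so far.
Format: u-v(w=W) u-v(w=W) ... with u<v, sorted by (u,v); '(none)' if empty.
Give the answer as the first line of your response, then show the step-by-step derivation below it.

0-2(w=3) 1-6(w=7) 2-6(w=5) 3-4(w=7) 4-6(w=5) 5-6(w=4) 6-7(w=9)

step 1: add edge 0-2 (w=3); MST = {0-2(w=3)}
step 2: add edge 5-6 (w=4); MST = {0-2(w=3) 5-6(w=4)}
step 3: add edge 2-6 (w=5); MST = {0-2(w=3) 2-6(w=5) 5-6(w=4)}
step 4: add edge 4-6 (w=5); MST = {0-2(w=3) 2-6(w=5) 4-6(w=5) 5-6(w=4)}
step 5: add edge 1-6 (w=7); MST = {0-2(w=3) 1-6(w=7) 2-6(w=5) 4-6(w=5) 5-6(w=4)}
step 6: add edge 3-4 (w=7); MST = {0-2(w=3) 1-6(w=7) 2-6(w=5) 3-4(w=7) 4-6(w=5) 5-6(w=4)}
step 7: add edge 6-7 (w=9); MST = {0-2(w=3) 1-6(w=7) 2-6(w=5) 3-4(w=7) 4-6(w=5) 5-6(w=4) 6-7(w=9)}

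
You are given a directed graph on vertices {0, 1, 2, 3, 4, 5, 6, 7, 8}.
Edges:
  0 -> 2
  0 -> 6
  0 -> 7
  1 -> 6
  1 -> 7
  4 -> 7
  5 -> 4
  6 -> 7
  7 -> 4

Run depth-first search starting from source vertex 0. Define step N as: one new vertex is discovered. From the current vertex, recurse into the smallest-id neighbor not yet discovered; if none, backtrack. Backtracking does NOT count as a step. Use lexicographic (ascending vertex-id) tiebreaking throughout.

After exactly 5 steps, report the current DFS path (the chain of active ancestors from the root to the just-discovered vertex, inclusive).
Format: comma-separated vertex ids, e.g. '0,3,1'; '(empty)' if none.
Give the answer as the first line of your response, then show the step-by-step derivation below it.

0,6,7,4

step 1: discover 0; path=0; order=0
step 2: discover 2; path=0>2; order=0,2
step 3: discover 6; path=0>6; order=0,2,6
step 4: discover 7; path=0>6>7; order=0,2,6,7
step 5: discover 4; path=0>6>7>4; order=0,2,6,7,4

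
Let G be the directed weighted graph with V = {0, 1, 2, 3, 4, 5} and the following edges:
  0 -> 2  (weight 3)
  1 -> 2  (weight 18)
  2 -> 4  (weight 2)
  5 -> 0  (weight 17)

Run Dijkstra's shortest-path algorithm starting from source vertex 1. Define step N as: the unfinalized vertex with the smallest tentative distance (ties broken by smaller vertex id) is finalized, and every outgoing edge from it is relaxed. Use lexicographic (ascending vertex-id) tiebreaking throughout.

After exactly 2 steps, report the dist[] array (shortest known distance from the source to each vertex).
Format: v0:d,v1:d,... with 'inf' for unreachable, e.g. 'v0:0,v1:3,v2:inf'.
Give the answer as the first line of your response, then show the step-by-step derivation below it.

v0:inf,v1:0,v2:18,v3:inf,v4:20,v5:inf

step 1: dist = v0:inf,v1:0,v2:18,v3:inf,v4:inf,v5:inf
step 2: dist = v0:inf,v1:0,v2:18,v3:inf,v4:20,v5:inf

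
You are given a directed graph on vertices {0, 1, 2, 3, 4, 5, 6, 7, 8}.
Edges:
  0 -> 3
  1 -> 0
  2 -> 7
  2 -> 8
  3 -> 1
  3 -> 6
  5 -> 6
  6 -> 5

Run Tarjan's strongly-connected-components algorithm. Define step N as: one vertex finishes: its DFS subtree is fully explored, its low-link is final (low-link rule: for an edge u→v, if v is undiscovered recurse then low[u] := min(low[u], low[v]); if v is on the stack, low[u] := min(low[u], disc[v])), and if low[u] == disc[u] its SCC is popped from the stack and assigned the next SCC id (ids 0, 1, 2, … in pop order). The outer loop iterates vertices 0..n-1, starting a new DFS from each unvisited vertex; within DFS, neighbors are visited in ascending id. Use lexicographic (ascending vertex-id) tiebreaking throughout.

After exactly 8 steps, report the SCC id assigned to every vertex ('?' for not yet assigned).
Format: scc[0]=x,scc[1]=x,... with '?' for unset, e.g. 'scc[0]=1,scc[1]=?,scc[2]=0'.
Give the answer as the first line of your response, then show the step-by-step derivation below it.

scc[0]=1,scc[1]=1,scc[2]=4,scc[3]=1,scc[4]=?,scc[5]=0,scc[6]=0,scc[7]=2,scc[8]=3

step 1: low=(low[0]=0,low[1]=0,low[2]=?,low[3]=1,low[4]=?,low[5]=?,low[6]=?,low[7]=?,low[8]=?); scc=(scc[0]=?,scc[1]=?,scc[2]=?,scc[3]=?,scc[4]=?,scc[5]=?,scc[6]=?,scc[7]=?,scc[8]=?)
step 2: low=(low[0]=0,low[1]=0,low[2]=?,low[3]=0,low[4]=?,low[5]=3,low[6]=3,low[7]=?,low[8]=?); scc=(scc[0]=?,scc[1]=?,scc[2]=?,scc[3]=?,scc[4]=?,scc[5]=?,scc[6]=?,scc[7]=?,scc[8]=?)
step 3: low=(low[0]=0,low[1]=0,low[2]=?,low[3]=0,low[4]=?,low[5]=3,low[6]=3,low[7]=?,low[8]=?); scc=(scc[0]=?,scc[1]=?,scc[2]=?,scc[3]=?,scc[4]=?,scc[5]=0,scc[6]=0,scc[7]=?,scc[8]=?)
step 4: low=(low[0]=0,low[1]=0,low[2]=?,low[3]=0,low[4]=?,low[5]=3,low[6]=3,low[7]=?,low[8]=?); scc=(scc[0]=?,scc[1]=?,scc[2]=?,scc[3]=?,scc[4]=?,scc[5]=0,scc[6]=0,scc[7]=?,scc[8]=?)
step 5: low=(low[0]=0,low[1]=0,low[2]=?,low[3]=0,low[4]=?,low[5]=3,low[6]=3,low[7]=?,low[8]=?); scc=(scc[0]=1,scc[1]=1,scc[2]=?,scc[3]=1,scc[4]=?,scc[5]=0,scc[6]=0,scc[7]=?,scc[8]=?)
step 6: low=(low[0]=0,low[1]=0,low[2]=5,low[3]=0,low[4]=?,low[5]=3,low[6]=3,low[7]=6,low[8]=?); scc=(scc[0]=1,scc[1]=1,scc[2]=?,scc[3]=1,scc[4]=?,scc[5]=0,scc[6]=0,scc[7]=2,scc[8]=?)
step 7: low=(low[0]=0,low[1]=0,low[2]=5,low[3]=0,low[4]=?,low[5]=3,low[6]=3,low[7]=6,low[8]=7); scc=(scc[0]=1,scc[1]=1,scc[2]=?,scc[3]=1,scc[4]=?,scc[5]=0,scc[6]=0,scc[7]=2,scc[8]=3)
step 8: low=(low[0]=0,low[1]=0,low[2]=5,low[3]=0,low[4]=?,low[5]=3,low[6]=3,low[7]=6,low[8]=7); scc=(scc[0]=1,scc[1]=1,scc[2]=4,scc[3]=1,scc[4]=?,scc[5]=0,scc[6]=0,scc[7]=2,scc[8]=3)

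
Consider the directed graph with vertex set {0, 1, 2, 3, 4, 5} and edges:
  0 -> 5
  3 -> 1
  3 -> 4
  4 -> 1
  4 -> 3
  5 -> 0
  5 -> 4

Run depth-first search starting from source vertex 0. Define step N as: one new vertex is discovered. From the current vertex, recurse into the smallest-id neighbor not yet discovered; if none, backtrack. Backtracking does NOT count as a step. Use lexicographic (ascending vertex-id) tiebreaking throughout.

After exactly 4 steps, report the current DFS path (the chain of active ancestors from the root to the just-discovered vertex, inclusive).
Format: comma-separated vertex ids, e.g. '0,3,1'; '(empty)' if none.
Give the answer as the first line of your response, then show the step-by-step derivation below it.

0,5,4,1

step 1: discover 0; path=0; order=0
step 2: discover 5; path=0>5; order=0,5
step 3: discover 4; path=0>5>4; order=0,5,4
step 4: discover 1; path=0>5>4>1; order=0,5,4,1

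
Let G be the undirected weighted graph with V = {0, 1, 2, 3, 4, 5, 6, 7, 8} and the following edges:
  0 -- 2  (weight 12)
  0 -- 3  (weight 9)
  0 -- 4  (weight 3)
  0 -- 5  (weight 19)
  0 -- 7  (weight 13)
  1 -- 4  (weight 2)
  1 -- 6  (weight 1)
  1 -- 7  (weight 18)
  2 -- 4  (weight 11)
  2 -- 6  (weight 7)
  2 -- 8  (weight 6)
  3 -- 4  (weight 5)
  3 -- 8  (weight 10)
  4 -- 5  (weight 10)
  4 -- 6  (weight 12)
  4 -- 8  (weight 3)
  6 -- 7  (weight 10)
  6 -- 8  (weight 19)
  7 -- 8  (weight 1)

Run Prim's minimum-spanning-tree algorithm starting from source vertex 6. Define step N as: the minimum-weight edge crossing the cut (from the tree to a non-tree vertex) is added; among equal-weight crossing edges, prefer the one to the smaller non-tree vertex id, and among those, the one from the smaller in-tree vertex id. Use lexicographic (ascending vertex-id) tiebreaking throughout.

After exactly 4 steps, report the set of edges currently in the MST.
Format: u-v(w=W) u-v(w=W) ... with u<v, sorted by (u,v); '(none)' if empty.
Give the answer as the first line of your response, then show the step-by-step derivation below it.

0-4(w=3) 1-4(w=2) 1-6(w=1) 4-8(w=3)

step 1: add edge 1-6 (w=1); MST = {1-6(w=1)}
step 2: add edge 1-4 (w=2); MST = {1-4(w=2) 1-6(w=1)}
step 3: add edge 0-4 (w=3); MST = {0-4(w=3) 1-4(w=2) 1-6(w=1)}
step 4: add edge 4-8 (w=3); MST = {0-4(w=3) 1-4(w=2) 1-6(w=1) 4-8(w=3)}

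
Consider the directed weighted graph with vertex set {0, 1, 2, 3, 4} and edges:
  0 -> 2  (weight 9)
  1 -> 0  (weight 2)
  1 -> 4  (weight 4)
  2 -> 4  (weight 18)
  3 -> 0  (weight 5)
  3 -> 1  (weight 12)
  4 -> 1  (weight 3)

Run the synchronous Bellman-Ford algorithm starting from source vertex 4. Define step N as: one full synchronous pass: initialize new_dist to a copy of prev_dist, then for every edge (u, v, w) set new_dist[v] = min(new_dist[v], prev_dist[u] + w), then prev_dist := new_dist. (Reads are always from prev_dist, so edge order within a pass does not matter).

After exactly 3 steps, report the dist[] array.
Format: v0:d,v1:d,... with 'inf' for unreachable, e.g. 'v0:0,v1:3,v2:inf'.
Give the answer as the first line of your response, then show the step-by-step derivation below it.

v0:5,v1:3,v2:14,v3:inf,v4:0

step 1: dist = v0:inf,v1:3,v2:inf,v3:inf,v4:0
step 2: dist = v0:5,v1:3,v2:inf,v3:inf,v4:0
step 3: dist = v0:5,v1:3,v2:14,v3:inf,v4:0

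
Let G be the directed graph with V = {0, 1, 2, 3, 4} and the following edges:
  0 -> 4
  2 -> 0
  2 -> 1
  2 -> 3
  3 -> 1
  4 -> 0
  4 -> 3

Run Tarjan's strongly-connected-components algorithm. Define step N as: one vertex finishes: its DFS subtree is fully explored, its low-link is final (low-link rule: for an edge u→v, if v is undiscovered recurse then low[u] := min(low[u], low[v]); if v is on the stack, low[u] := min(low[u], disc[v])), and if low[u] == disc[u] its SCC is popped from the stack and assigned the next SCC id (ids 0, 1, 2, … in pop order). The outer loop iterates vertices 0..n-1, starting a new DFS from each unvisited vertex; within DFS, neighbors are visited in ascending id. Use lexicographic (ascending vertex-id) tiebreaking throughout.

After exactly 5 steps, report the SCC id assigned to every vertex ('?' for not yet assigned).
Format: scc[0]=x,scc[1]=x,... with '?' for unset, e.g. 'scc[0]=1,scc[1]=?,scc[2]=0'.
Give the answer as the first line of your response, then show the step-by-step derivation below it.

scc[0]=2,scc[1]=0,scc[2]=3,scc[3]=1,scc[4]=2

step 1: low=(low[0]=0,low[1]=3,low[2]=?,low[3]=2,low[4]=0); scc=(scc[0]=?,scc[1]=0,scc[2]=?,scc[3]=?,scc[4]=?)
step 2: low=(low[0]=0,low[1]=3,low[2]=?,low[3]=2,low[4]=0); scc=(scc[0]=?,scc[1]=0,scc[2]=?,scc[3]=1,scc[4]=?)
step 3: low=(low[0]=0,low[1]=3,low[2]=?,low[3]=2,low[4]=0); scc=(scc[0]=?,scc[1]=0,scc[2]=?,scc[3]=1,scc[4]=?)
step 4: low=(low[0]=0,low[1]=3,low[2]=?,low[3]=2,low[4]=0); scc=(scc[0]=2,scc[1]=0,scc[2]=?,scc[3]=1,scc[4]=2)
step 5: low=(low[0]=0,low[1]=3,low[2]=4,low[3]=2,low[4]=0); scc=(scc[0]=2,scc[1]=0,scc[2]=3,scc[3]=1,scc[4]=2)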